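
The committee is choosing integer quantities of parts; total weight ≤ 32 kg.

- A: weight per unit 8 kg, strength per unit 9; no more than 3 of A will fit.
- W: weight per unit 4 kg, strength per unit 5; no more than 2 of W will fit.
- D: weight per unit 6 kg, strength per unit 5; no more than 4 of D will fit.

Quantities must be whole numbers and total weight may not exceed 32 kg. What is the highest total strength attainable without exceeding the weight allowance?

37

W has the best ratio (5/4); taking only W gives at most 2×5 = 10 (stopped by the supply cap of 2).
Mixing does better — 3×A and 2×W: weight 32 ≤ 32, strength 3·9 + 2·5 = 37.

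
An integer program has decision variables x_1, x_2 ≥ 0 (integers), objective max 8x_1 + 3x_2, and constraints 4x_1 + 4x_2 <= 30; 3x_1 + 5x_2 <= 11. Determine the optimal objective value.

24

The continuous relaxation peaks at (3.67, 0) with value 29.33; rounding to a feasible lattice point costs some objective.
(x_1,x_2)=(3,0): 4·3+4·0=12≤30, 3·3+5·0=9≤11, objective 24.
(x_1,x_2)=(2,1): 4·2+4·1=12≤30, 3·2+5·1=11≤11, objective 19.
(x_1,x_2)=(2,0): 4·2+4·0=8≤30, 3·2+5·0=6≤11, objective 16.
The best lattice point is (3,0), giving 24.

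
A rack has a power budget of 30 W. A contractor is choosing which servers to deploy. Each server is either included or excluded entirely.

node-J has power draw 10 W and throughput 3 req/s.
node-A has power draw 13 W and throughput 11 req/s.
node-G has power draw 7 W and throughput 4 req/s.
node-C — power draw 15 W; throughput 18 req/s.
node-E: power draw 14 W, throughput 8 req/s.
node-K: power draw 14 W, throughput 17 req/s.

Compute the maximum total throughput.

Allowing fractional choices, the relaxed optimum would be about 35.8, but servers are indivisible.
node-C + node-K: power draw 15 + 14 = 29 ≤ 30, throughput 18 + 17 = 35.
node-A + node-K: power draw 13 + 14 = 27 ≤ 30, throughput 11 + 17 = 28.
node-A + node-C: power draw 13 + 15 = 28 ≤ 30, throughput 11 + 18 = 29.
Best is node-C and node-K with total throughput 35.

35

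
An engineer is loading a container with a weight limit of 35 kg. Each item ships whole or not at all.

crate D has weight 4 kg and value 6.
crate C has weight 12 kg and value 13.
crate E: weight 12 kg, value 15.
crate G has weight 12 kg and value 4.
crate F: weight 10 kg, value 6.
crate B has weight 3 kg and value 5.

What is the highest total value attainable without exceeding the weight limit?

Take crate D, crate C, crate E, and crate B: weight 4 + 12 + 12 + 3 = 31 ≤ 35, value 6 + 13 + 15 + 5 = 39.
No other feasible combination does better.

39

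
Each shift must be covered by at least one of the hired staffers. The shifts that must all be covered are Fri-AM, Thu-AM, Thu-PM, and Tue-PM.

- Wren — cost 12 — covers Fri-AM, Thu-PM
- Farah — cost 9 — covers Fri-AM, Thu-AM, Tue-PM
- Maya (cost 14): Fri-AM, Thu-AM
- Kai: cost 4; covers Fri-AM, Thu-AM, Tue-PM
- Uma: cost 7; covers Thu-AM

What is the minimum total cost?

16

This is a weighted set-cover instance.
Choose Wren and Kai: together they cover Fri-AM, Thu-AM, Thu-PM, Tue-PM — every shift.
Total cost: 12 + 4 = 16.
No cover costs less than 16.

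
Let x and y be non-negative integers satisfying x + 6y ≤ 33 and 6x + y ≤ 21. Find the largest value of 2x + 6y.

34

(x,y)=(2,5) is feasible, giving 34.
(x,y)=(1,5) is feasible, giving 32.
(x,y)=(2,4) is feasible, giving 28.
(x,y)=(1,4) is feasible, giving 26.
No feasible integer point exceeds 34.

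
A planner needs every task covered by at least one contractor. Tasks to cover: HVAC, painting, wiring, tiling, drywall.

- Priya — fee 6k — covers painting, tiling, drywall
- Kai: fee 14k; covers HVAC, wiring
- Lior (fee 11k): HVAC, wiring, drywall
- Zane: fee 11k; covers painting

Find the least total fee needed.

17

This is an integer covering problem.
Choose Priya and Lior: together they cover HVAC, painting, wiring, tiling, drywall — every task.
Total fee: 6 + 11 = 17.
No cover costs less than 17.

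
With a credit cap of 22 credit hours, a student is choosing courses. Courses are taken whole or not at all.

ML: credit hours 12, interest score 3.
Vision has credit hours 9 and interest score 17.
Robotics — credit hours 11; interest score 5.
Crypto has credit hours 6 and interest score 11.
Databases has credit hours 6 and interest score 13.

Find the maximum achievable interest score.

Vision + Crypto: credit hours 9 + 6 = 15 ≤ 22, interest score 17 + 11 = 28.
Vision + Databases: credit hours 9 + 6 = 15 ≤ 22, interest score 17 + 13 = 30.
Vision + Crypto + Databases: credit hours 9 + 6 + 6 = 21 ≤ 22, interest score 17 + 11 + 13 = 41.
Best is Vision, Crypto, and Databases with total interest score 41.

41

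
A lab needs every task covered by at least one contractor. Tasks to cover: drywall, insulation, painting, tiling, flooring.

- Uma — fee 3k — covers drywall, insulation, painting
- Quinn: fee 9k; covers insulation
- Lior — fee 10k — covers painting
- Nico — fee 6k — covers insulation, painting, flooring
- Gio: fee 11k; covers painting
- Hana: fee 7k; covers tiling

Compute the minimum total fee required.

16

Choose Uma, Nico, and Hana: together they cover drywall, insulation, painting, tiling, flooring — every task.
Total fee: 3 + 6 + 7 = 16.
No cover costs less than 16.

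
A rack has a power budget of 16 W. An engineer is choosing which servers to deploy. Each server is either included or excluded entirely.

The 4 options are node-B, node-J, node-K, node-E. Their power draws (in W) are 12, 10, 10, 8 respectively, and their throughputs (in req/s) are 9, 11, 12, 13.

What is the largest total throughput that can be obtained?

13

node-K: power draw 10 ≤ 16, throughput 12.
node-E: power draw 8 ≤ 16, throughput 13.
Best is node-E with total throughput 13.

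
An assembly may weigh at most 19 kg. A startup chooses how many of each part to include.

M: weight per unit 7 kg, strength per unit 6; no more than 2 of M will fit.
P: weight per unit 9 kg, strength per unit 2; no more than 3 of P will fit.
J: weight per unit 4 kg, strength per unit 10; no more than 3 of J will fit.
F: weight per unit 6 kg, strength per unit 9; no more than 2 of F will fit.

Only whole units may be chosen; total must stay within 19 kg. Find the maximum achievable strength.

J has the best ratio (10/4); taking only J gives at most 3×10 = 30 (stopped by the supply cap of 3).
Mixing does better — 3×J and 1×F: weight 18 ≤ 19, strength 3·10 + 1·9 = 39.

39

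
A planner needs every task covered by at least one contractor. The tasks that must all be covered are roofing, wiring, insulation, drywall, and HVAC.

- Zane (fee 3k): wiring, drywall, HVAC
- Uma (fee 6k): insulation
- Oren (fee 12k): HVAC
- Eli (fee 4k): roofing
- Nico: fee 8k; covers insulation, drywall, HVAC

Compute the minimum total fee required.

Choose Zane, Uma, and Eli: together they cover roofing, wiring, insulation, drywall, HVAC — every task.
Total fee: 3 + 6 + 4 = 13.

13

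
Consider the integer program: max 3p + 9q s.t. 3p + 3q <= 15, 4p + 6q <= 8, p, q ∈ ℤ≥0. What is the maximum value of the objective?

9

(p,q)=(0,1) is feasible, giving 9.
(p,q)=(1,0) is feasible, giving 3.
The best lattice point is (0,1), giving 9.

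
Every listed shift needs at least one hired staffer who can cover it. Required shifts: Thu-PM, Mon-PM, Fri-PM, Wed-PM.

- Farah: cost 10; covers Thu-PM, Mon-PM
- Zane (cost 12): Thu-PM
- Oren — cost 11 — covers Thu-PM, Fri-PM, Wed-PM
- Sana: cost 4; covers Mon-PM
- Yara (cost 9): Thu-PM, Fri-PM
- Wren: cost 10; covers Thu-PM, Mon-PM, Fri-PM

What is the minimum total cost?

The greedy cost-per-new-shift heuristic would pick Wren and Oren for 21, but a cheaper cover exists.
Choose Oren and Sana: together they cover Thu-PM, Mon-PM, Fri-PM, Wed-PM — every shift.
Total cost: 11 + 4 = 15.
No cover costs less than 15.

15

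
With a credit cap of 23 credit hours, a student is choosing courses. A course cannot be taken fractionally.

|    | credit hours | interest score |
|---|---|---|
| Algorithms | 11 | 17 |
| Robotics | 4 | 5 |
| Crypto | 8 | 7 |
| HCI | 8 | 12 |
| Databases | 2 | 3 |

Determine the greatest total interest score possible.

Algorithms + HCI: credit hours 11 + 8 = 19 ≤ 23, interest score 17 + 12 = 29.
Algorithms + Robotics + HCI: credit hours 11 + 4 + 8 = 23 ≤ 23, interest score 17 + 5 + 12 = 34.
Algorithms + HCI + Databases: credit hours 11 + 8 + 2 = 21 ≤ 23, interest score 17 + 12 + 3 = 32.
Best is Algorithms, Robotics, and HCI with total interest score 34.

34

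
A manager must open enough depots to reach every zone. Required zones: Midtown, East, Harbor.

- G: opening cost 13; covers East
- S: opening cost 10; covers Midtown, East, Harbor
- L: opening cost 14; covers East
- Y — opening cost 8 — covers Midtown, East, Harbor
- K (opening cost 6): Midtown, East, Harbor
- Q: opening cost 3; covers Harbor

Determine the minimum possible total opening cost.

6

K alone covers Midtown, East, Harbor — every zone.
Total opening cost: 6.
No cover costs less than 6.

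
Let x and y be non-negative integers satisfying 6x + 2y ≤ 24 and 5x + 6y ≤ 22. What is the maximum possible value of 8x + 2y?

(x,y)=(4,0) is feasible, giving 32.
(x,y)=(3,1) is feasible, giving 26.
Maximum is 32 at (x,y)=(4,0).

32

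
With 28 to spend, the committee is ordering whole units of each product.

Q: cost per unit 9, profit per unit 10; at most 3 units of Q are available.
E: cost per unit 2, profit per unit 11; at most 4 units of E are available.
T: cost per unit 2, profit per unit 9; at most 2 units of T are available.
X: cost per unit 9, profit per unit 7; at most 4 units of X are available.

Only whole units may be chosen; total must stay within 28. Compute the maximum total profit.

73

This is a bounded integer knapsack.
Take 2×Q, 4×E, and 1×T: cost 28 ≤ 28, profit 2·10 + 4·11 + 1·9 = 73.
E has the best ratio (11/2) and is taken to its limit of 4; remaining capacity is filled optimally with the others.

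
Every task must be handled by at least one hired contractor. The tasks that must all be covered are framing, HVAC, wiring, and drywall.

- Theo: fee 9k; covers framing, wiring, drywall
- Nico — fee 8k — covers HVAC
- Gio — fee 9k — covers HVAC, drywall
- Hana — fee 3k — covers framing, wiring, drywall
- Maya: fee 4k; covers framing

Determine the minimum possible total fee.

11

This is a weighted set-cover instance.
Choose Nico and Hana: together they cover framing, HVAC, wiring, drywall — every task.
Total fee: 8 + 3 = 11.
No cover costs less than 11.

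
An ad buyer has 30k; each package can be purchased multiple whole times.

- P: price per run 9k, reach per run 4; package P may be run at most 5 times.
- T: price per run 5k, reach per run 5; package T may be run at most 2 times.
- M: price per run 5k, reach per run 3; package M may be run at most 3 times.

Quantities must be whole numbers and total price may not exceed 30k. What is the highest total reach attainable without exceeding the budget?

20

T has the best ratio (5/5); taking only T gives at most 2×5 = 10 (stopped by the supply cap of 2).
Mixing does better — 1×P, 2×T, and 2×M: price 29 ≤ 30, reach 1·4 + 2·5 + 2·3 = 20.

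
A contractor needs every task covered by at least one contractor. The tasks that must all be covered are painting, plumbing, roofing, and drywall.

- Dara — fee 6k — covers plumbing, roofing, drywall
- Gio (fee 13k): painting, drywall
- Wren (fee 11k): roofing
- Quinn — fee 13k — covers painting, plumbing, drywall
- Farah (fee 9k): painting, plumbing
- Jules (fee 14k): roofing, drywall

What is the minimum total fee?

This is a weighted set-cover instance.
Choose Dara and Farah: together they cover painting, plumbing, roofing, drywall — every task.
Total fee: 6 + 9 = 15.
No cover costs less than 15.

15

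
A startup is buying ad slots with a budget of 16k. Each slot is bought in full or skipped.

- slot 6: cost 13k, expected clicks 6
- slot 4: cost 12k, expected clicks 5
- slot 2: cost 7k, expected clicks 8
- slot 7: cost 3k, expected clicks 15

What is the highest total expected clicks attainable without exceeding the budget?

Treat it as a binary knapsack problem.
Allowing fractional choices, the relaxed optimum would be about 25.8, but ad slots are indivisible.
slot 6 + slot 7: cost 13 + 3 = 16 ≤ 16, expected clicks 6 + 15 = 21.
slot 2 + slot 7: cost 7 + 3 = 10 ≤ 16, expected clicks 8 + 15 = 23.
Best is slot 2 and slot 7 with total expected clicks 23.

23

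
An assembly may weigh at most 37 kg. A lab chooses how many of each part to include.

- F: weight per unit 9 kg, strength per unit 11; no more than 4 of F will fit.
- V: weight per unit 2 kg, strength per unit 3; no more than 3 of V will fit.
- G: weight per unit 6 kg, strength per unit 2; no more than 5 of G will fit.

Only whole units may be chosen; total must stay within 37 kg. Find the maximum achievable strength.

44

Take 4×F: weight 36 ≤ 37, strength 4·11 = 44.
No other integer combination yields more.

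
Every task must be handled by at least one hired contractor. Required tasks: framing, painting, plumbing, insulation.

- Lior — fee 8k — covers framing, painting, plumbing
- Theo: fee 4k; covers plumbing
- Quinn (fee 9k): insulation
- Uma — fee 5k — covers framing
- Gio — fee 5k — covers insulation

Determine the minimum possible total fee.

This is a weighted set-cover instance.
Choose Lior and Gio: together they cover framing, painting, plumbing, insulation — every task.
Total fee: 8 + 5 = 13.
No cover costs less than 13.

13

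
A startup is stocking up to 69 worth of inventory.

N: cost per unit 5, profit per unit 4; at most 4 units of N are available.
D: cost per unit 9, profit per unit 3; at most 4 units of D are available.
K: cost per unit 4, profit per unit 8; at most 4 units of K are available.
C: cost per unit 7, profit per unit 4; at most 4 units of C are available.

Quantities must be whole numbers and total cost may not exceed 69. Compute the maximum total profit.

Take 4×N, 4×K, and 4×C: cost 64 ≤ 69, profit 4·4 + 4·8 + 4·4 = 64.
K has the best ratio (8/4) and is taken to its limit of 4; remaining capacity is filled optimally with the others.

64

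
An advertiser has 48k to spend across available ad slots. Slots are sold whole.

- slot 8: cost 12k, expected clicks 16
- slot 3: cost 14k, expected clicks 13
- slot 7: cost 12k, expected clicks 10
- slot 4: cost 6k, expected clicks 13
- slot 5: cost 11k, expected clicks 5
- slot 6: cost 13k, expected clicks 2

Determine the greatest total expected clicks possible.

52

Allowing fractional choices, the relaxed optimum would be about 53.8, but ad slots are indivisible.
slot 8 + slot 3 + slot 4 + slot 5: cost 12 + 14 + 6 + 11 = 43 ≤ 48, expected clicks 16 + 13 + 13 + 5 = 47.
slot 8 + slot 7 + slot 4 + slot 5: cost 12 + 12 + 6 + 11 = 41 ≤ 48, expected clicks 16 + 10 + 13 + 5 = 44.
slot 8 + slot 3 + slot 7 + slot 4: cost 12 + 14 + 12 + 6 = 44 ≤ 48, expected clicks 16 + 13 + 10 + 13 = 52.
Best is slot 8, slot 3, slot 7, and slot 4 with total expected clicks 52.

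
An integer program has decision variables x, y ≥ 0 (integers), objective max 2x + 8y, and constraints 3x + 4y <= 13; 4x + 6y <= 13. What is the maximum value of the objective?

16

Relaxing integrality, the LP optimum is 17.33 at (x,y) = (0, 2.17), which is not an integer point.
(x,y)=(0,2): 3·0+4·2=8≤13, 4·0+6·2=12≤13, objective 16.
(x,y)=(1,1): 3·1+4·1=7≤13, 4·1+6·1=10≤13, objective 10.
Maximum is 16 at (x,y)=(0,2).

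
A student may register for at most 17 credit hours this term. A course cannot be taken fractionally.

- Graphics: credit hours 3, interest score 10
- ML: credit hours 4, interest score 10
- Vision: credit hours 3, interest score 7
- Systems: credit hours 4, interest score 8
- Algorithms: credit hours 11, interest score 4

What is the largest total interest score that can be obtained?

35

Graphics + ML + Vision: credit hours 3 + 4 + 3 = 10 ≤ 17, interest score 10 + 10 + 7 = 27.
Graphics + ML + Vision + Systems: credit hours 3 + 4 + 3 + 4 = 14 ≤ 17, interest score 10 + 10 + 7 + 8 = 35.
Graphics + ML + Systems: credit hours 3 + 4 + 4 = 11 ≤ 17, interest score 10 + 10 + 8 = 28.
Best is Graphics, ML, Vision, and Systems with total interest score 35.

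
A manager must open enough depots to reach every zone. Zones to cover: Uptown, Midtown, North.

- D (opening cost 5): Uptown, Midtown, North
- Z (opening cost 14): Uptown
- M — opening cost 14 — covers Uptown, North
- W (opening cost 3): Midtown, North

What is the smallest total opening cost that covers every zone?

5

The greedy cost-per-new-zone heuristic would pick W and D for 8, but a cheaper cover exists.
D alone covers Uptown, Midtown, North — every zone.
Total opening cost: 5.
No cover costs less than 5.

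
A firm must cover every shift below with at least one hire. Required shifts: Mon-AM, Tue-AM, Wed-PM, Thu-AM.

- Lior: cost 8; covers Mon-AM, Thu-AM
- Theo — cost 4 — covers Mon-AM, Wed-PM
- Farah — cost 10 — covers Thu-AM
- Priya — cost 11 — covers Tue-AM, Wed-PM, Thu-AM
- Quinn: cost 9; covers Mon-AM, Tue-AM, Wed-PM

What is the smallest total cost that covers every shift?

15

Choose Theo and Priya: together they cover Mon-AM, Tue-AM, Wed-PM, Thu-AM — every shift.
Total cost: 4 + 11 = 15.
No cover costs less than 15.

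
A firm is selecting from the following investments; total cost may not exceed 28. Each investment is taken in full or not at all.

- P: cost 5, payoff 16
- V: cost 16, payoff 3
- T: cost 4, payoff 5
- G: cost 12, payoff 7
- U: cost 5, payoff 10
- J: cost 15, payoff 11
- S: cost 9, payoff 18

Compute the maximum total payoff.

Take P, T, U, and S: cost 5 + 4 + 5 + 9 = 23 ≤ 28, payoff 16 + 5 + 10 + 18 = 49.
No other feasible combination does better.

49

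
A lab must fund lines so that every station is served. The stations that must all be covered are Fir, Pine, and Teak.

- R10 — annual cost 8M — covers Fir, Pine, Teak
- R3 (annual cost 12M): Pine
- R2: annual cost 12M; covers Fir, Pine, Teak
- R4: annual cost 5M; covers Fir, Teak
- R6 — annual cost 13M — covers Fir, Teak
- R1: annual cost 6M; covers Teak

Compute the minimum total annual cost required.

8

R10 alone covers Fir, Pine, Teak — every station.
Total annual cost: 8.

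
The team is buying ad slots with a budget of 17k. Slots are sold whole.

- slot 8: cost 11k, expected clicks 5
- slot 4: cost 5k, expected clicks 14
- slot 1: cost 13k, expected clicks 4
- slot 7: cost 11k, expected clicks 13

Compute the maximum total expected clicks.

27

Allowing fractional choices, the relaxed optimum would be about 27.5, but ad slots are indivisible.
slot 4: cost 5 ≤ 17, expected clicks 14.
slot 8 + slot 4: cost 11 + 5 = 16 ≤ 17, expected clicks 5 + 14 = 19.
slot 4 + slot 7: cost 5 + 11 = 16 ≤ 17, expected clicks 14 + 13 = 27.
Best is slot 4 and slot 7 with total expected clicks 27.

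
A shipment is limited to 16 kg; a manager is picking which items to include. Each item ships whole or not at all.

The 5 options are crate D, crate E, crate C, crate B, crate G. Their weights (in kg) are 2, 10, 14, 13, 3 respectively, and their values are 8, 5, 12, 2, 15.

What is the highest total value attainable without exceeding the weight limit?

28

Allowing fractional choices, the relaxed optimum would be about 32.4, but items are indivisible.
crate E + crate G: weight 10 + 3 = 13 ≤ 16, value 5 + 15 = 20.
crate D + crate G: weight 2 + 3 = 5 ≤ 16, value 8 + 15 = 23.
crate D + crate E + crate G: weight 2 + 10 + 3 = 15 ≤ 16, value 8 + 5 + 15 = 28.
Best is crate D, crate E, and crate G with total value 28.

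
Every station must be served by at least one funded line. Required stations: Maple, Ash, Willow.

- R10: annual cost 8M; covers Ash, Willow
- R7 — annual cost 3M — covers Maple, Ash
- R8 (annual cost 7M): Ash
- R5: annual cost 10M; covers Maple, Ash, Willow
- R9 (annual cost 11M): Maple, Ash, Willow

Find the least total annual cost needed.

10

The greedy cost-per-new-station heuristic would pick R7 and R10 for 11, but a cheaper cover exists.
R5 alone covers Maple, Ash, Willow — every station.
Total annual cost: 10.
No cover costs less than 10.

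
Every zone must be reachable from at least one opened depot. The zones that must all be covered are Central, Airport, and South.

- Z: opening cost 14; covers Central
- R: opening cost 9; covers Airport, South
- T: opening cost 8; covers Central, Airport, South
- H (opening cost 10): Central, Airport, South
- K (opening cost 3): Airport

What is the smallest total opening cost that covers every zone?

T alone covers Central, Airport, South — every zone.
Total opening cost: 8.
No cover costs less than 8.

8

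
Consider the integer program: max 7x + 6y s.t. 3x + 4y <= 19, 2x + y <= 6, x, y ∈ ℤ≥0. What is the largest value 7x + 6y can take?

31

(x,y)=(1,4) is feasible, giving 31.
(x,y)=(1,3) is feasible, giving 25.
(x,y)=(0,4) is feasible, giving 24.
No feasible integer point exceeds 31.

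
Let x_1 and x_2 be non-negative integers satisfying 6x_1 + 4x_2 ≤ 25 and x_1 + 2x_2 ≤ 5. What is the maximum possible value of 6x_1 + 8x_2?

The continuous relaxation peaks at (3.75, 0.625) with value 27.50; rounding to a feasible lattice point costs some objective.
(x_1,x_2)=(3,1): 6·3+4·1=22≤25, 1·3+2·1=5≤5, objective 26.
(x_1,x_2)=(4,0): 6·4+4·0=24≤25, 1·4+2·0=4≤5, objective 24.
Maximum is 26 at (x_1,x_2)=(3,1).

26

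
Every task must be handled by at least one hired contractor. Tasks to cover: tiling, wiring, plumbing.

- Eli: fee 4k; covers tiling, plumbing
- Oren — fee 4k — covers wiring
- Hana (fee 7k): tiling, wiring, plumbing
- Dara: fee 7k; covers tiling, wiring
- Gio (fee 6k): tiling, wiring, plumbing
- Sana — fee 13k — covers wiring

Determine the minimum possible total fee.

6

The greedy cost-per-new-task heuristic would pick Eli and Oren for 8, but a cheaper cover exists.
Gio alone covers tiling, wiring, plumbing — every task.
Total fee: 6.
No cover costs less than 6.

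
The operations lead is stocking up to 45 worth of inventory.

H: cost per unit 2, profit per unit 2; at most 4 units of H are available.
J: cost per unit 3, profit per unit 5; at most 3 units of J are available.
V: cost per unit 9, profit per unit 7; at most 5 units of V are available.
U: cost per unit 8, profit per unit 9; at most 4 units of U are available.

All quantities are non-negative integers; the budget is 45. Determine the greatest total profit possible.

This is a bounded integer knapsack.
J has the best ratio (5/3); taking only J gives at most 3×5 = 15 (stopped by the supply cap of 3).
Mixing does better — 2×H, 3×J, and 4×U: cost 45 ≤ 45, profit 2·2 + 3·5 + 4·9 = 55.

55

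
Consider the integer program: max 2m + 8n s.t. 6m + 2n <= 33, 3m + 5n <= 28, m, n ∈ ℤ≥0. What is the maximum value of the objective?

42

(m,n)=(1,5) is feasible, giving 42.
(m,n)=(0,5) is feasible, giving 40.
(m,n)=(2,4) is feasible, giving 36.
Maximum is 42 at (m,n)=(1,5).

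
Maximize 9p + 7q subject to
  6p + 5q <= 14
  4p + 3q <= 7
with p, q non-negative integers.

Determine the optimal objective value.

(p,q)=(1,1) is feasible, giving 16.
(p,q)=(0,2) is feasible, giving 14.
(p,q)=(1,0) is feasible, giving 9.
Maximum is 16 at (p,q)=(1,1).

16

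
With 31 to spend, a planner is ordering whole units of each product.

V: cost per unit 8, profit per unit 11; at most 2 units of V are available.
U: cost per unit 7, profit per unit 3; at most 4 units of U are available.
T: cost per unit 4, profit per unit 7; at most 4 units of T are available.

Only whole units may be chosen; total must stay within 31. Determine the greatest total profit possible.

This is a bounded integer knapsack.
1×V, 1×U, and 4×T: cost 31 ≤ 31, profit 1·11 + 1·3 + 4·7 = 42.
2×V and 3×T: cost 28 ≤ 31, profit 2·11 + 3·7 = 43.
Best is 43.

43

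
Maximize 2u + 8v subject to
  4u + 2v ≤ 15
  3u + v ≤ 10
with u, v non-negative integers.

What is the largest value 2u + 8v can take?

56

The continuous relaxation peaks at (0, 7.5) with value 60.00; rounding to a feasible lattice point costs some objective.
(u,v)=(0,7): 4·0+2·7=14≤15, 3·0+1·7=7≤10, objective 56.
(u,v)=(0,6): 4·0+2·6=12≤15, 3·0+1·6=6≤10, objective 48.
The best lattice point is (0,7), giving 56.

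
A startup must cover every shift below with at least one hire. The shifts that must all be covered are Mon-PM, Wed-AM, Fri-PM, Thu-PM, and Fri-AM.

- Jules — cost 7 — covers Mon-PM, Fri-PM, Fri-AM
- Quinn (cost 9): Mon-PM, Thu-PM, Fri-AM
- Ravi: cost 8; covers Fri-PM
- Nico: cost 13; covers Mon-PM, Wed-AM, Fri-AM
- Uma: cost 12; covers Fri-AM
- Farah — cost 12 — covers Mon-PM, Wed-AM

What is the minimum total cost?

28

Choose Jules, Quinn, and Farah: together they cover Mon-PM, Wed-AM, Fri-PM, Thu-PM, Fri-AM — every shift.
Total cost: 7 + 9 + 12 = 28.
No cover costs less than 28.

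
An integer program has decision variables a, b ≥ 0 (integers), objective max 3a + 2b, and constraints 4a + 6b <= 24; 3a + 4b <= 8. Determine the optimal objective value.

(a,b)=(2,0): 4·2+6·0=8≤24, 3·2+4·0=6≤8, objective 6.
(a,b)=(1,1): 4·1+6·1=10≤24, 3·1+4·1=7≤8, objective 5.
Maximum is 6 at (a,b)=(2,0).

6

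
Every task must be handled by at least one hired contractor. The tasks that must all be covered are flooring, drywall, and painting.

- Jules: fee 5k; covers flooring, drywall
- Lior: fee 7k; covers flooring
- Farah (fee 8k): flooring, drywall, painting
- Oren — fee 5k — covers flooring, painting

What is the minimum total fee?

8

This is an integer covering problem.
The greedy cost-per-new-task heuristic would pick Jules and Oren for 10, but a cheaper cover exists.
Farah alone covers flooring, drywall, painting — every task.
Total fee: 8.
No cover costs less than 8.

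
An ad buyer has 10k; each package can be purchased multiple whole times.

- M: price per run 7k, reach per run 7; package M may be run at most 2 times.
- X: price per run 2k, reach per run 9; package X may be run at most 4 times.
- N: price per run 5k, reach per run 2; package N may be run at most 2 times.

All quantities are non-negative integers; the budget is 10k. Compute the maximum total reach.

X has the best ratio (9/2); taking only X gives at most 4×9 = 36 (stopped by the supply cap of 4).
Optimal: 4×X: price 8 ≤ 10, reach 4·9 = 36.

36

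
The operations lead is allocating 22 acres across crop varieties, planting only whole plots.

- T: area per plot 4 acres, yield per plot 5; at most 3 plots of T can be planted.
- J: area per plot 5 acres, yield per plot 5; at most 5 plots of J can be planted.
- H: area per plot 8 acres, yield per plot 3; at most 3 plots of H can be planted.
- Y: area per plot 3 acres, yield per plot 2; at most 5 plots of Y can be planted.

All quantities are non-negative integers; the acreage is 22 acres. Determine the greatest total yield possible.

3×T and 2×J: area 22 ≤ 22, yield 3·5 + 2·5 = 25.
1×T, 3×J, and 1×Y: area 22 ≤ 22, yield 1·5 + 3·5 + 1·2 = 22.
Best is 25.

25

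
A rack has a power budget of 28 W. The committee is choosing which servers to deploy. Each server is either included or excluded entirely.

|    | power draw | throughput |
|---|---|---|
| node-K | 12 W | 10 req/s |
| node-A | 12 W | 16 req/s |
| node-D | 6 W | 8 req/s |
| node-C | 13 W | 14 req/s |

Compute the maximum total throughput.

30

Take node-A and node-C: power draw 12 + 13 = 25 ≤ 28, throughput 16 + 14 = 30.
No other feasible combination does better.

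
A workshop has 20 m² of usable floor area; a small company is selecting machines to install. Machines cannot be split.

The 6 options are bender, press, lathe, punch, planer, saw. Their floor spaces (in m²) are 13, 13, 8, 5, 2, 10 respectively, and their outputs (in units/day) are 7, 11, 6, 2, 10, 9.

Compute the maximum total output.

This is an integer program with binary decision variables.
Allowing fractional choices, the relaxed optimum would be about 25.8, but machines are indivisible.
press + punch + planer: floor space 13 + 5 + 2 = 20 ≤ 20, output 11 + 2 + 10 = 23.
lathe + planer + saw: floor space 8 + 2 + 10 = 20 ≤ 20, output 6 + 10 + 9 = 25.
Best is lathe, planer, and saw with total output 25.

25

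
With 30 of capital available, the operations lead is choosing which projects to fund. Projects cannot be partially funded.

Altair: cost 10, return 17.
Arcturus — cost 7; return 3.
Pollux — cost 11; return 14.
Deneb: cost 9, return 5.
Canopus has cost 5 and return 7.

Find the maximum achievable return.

This is a 0-1 knapsack instance.
Allowing fractional choices, the relaxed optimum would be about 40.2, but projects are indivisible.
Altair + Pollux + Deneb: cost 10 + 11 + 9 = 30 ≤ 30, return 17 + 14 + 5 = 36.
Altair + Arcturus + Pollux: cost 10 + 7 + 11 = 28 ≤ 30, return 17 + 3 + 14 = 34.
Altair + Pollux + Canopus: cost 10 + 11 + 5 = 26 ≤ 30, return 17 + 14 + 7 = 38.
Best is Altair, Pollux, and Canopus with total return 38.

38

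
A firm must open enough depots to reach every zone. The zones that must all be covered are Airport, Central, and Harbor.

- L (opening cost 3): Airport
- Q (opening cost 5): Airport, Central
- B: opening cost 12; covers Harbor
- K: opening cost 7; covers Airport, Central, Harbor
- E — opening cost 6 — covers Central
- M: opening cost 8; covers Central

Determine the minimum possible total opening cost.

This is a weighted set-cover instance.
K alone covers Airport, Central, Harbor — every zone.
Total opening cost: 7.
No cover costs less than 7.

7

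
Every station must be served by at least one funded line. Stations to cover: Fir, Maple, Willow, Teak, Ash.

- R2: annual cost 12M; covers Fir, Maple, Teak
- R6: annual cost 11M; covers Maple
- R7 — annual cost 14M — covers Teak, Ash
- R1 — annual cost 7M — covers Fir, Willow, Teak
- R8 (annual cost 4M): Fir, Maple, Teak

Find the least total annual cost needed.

25

This is a weighted set-cover instance.
Choose R7, R1, and R8: together they cover Fir, Maple, Willow, Teak, Ash — every station.
Total annual cost: 14 + 7 + 4 = 25.
No cover costs less than 25.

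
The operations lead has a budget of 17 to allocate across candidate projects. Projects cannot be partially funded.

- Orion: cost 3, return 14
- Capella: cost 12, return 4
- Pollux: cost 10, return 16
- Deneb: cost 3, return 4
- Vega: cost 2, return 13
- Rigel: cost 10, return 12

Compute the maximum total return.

43

Take Orion, Pollux, and Vega: cost 3 + 10 + 2 = 15 ≤ 17, return 14 + 16 + 13 = 43.
No other feasible combination does better.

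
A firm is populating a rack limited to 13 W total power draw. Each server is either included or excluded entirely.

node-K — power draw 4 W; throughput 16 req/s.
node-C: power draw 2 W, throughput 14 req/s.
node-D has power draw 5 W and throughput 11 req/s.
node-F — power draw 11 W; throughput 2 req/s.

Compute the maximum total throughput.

41

Take node-K, node-C, and node-D: power draw 4 + 2 + 5 = 11 ≤ 13, throughput 16 + 14 + 11 = 41.
No other feasible combination does better.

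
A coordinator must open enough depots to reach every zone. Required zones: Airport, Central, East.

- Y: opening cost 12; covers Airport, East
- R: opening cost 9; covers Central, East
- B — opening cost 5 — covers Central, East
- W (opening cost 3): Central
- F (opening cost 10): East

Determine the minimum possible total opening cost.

The greedy cost-per-new-zone heuristic would pick B and Y for 17, but a cheaper cover exists.
Choose Y and W: together they cover Airport, Central, East — every zone.
Total opening cost: 12 + 3 = 15.
No cover costs less than 15.

15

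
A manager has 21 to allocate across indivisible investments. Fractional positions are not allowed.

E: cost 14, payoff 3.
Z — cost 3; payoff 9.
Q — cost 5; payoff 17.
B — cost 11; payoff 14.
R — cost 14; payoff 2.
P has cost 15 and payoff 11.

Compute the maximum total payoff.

40

Z + Q + B: cost 3 + 5 + 11 = 19 ≤ 21, payoff 9 + 17 + 14 = 40.
Q + P: cost 5 + 15 = 20 ≤ 21, payoff 17 + 11 = 28.
Q + B: cost 5 + 11 = 16 ≤ 21, payoff 17 + 14 = 31.
Best is Z, Q, and B with total payoff 40.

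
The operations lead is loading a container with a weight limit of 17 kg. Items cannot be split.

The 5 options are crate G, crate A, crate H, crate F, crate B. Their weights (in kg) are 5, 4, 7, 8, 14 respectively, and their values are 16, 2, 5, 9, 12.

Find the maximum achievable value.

27

Allowing fractional choices, the relaxed optimum would be about 28.4, but items are indivisible.
crate G + crate F: weight 5 + 8 = 13 ≤ 17, value 16 + 9 = 25.
crate G + crate A + crate F: weight 5 + 4 + 8 = 17 ≤ 17, value 16 + 2 + 9 = 27.
crate G + crate A + crate H: weight 5 + 4 + 7 = 16 ≤ 17, value 16 + 2 + 5 = 23.
Best is crate G, crate A, and crate F with total value 27.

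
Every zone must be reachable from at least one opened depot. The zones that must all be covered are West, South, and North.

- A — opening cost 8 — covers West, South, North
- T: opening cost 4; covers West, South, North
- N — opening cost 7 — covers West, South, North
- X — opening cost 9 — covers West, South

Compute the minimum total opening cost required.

4

T alone covers West, South, North — every zone.
Total opening cost: 4.
No cover costs less than 4.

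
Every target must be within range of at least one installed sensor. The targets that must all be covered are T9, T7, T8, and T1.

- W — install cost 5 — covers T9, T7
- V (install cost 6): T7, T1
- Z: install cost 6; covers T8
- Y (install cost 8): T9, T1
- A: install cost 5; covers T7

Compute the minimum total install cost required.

Choose W, V, and Z: together they cover T9, T7, T8, T1 — every target.
Total install cost: 5 + 6 + 6 = 17.
No cover costs less than 17.

17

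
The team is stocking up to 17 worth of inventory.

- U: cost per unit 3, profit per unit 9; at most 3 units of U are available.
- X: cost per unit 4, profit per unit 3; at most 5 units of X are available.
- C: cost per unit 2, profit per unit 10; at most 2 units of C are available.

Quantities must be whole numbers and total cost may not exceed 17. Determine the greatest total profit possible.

50

This is a bounded integer knapsack.
C has the best ratio (10/2); taking only C gives at most 2×10 = 20 (stopped by the supply cap of 2).
Mixing does better — 3×U, 1×X, and 2×C: cost 17 ≤ 17, profit 3·9 + 1·3 + 2·10 = 50.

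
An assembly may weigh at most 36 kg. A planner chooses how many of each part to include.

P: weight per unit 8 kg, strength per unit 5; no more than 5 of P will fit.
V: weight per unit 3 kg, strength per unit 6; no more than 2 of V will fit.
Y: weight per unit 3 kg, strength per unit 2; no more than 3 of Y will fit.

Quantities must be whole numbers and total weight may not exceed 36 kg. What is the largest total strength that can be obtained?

31

This is a bounded integer knapsack.
Take 3×P, 2×V, and 2×Y: weight 36 ≤ 36, strength 3·5 + 2·6 + 2·2 = 31.
V has the best ratio (6/3) and is taken to its limit of 2; remaining capacity is filled optimally with the others.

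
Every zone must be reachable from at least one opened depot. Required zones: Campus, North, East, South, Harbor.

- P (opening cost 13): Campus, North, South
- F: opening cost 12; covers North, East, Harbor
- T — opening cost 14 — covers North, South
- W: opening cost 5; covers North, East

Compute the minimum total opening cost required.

The greedy cost-per-new-zone heuristic would pick W, P, and F for 30, but a cheaper cover exists.
Choose P and F: together they cover Campus, North, East, South, Harbor — every zone.
Total opening cost: 13 + 12 = 25.
No cover costs less than 25.

25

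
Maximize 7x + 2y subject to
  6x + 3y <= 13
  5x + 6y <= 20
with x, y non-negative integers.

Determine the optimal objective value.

Relaxing integrality, the LP optimum is 15.17 at (x,y) = (2.17, 0), which is not an integer point.
(x,y)=(2,0) is feasible, giving 14.
(x,y)=(1,1) is feasible, giving 9.
(x,y)=(1,0) is feasible, giving 7.
Maximum is 14 at (x,y)=(2,0).

14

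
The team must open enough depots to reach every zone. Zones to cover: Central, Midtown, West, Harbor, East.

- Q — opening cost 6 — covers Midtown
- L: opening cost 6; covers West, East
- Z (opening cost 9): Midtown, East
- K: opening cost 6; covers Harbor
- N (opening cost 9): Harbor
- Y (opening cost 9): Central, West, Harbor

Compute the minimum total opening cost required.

18

The greedy cost-per-new-zone heuristic would pick L, Y, and Q for 21, but a cheaper cover exists.
Choose Z and Y: together they cover Central, Midtown, West, Harbor, East — every zone.
Total opening cost: 9 + 9 = 18.
No cover costs less than 18.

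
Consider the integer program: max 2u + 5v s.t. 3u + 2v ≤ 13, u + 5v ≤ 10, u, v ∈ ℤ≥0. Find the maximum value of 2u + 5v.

11

The continuous relaxation peaks at (3.46, 1.31) with value 13.46; rounding to a feasible lattice point costs some objective.
(u,v)=(3,1): 3·3+2·1=11≤13, 1·3+5·1=8≤10, objective 11.
(u,v)=(2,1): 3·2+2·1=8≤13, 1·2+5·1=7≤10, objective 9.
(u,v)=(4,0): 3·4+2·0=12≤13, 1·4+5·0=4≤10, objective 8.
The best lattice point is (3,1), giving 11.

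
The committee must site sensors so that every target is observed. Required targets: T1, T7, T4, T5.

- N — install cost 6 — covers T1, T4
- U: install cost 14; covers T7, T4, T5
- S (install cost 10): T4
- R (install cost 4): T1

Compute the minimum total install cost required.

This is a weighted set-cover instance.
The greedy cost-per-new-target heuristic would pick N and U for 20, but a cheaper cover exists.
Choose U and R: together they cover T1, T7, T4, T5 — every target.
Total install cost: 14 + 4 = 18.
No cover costs less than 18.

18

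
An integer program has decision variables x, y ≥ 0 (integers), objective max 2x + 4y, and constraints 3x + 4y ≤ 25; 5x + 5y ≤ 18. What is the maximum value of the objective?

(x,y)=(0,3): 3·0+4·3=12≤25, 5·0+5·3=15≤18, objective 12.
(x,y)=(1,2): 3·1+4·2=11≤25, 5·1+5·2=15≤18, objective 10.
(x,y)=(0,2): 3·0+4·2=8≤25, 5·0+5·2=10≤18, objective 8.
The best lattice point is (0,3), giving 12.

12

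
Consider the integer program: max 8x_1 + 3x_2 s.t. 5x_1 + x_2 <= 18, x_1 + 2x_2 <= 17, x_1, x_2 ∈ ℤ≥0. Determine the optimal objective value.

37

(x_1,x_2)=(2,7) is feasible, giving 37.
(x_1,x_2)=(2,6) is feasible, giving 34.
The best lattice point is (2,7), giving 37.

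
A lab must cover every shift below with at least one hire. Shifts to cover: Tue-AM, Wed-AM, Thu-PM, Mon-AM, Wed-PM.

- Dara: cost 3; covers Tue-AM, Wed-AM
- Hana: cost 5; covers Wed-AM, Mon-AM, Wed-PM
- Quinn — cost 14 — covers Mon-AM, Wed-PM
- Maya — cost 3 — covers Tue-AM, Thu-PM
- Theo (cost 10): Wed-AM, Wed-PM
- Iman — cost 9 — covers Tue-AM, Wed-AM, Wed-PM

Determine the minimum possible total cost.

The greedy cost-per-new-shift heuristic would pick Dara, Hana, and Maya for 11, but a cheaper cover exists.
Choose Hana and Maya: together they cover Tue-AM, Wed-AM, Thu-PM, Mon-AM, Wed-PM — every shift.
Total cost: 5 + 3 = 8.
No cover costs less than 8.

8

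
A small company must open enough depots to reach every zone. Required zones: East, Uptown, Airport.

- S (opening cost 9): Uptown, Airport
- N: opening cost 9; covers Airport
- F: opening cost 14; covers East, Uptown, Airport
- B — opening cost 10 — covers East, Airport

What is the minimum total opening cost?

14

The greedy cost-per-new-zone heuristic would pick S and B for 19, but a cheaper cover exists.
F alone covers East, Uptown, Airport — every zone.
Total opening cost: 14.
No cover costs less than 14.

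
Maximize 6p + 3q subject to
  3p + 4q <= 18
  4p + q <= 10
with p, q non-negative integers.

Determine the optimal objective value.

(p,q)=(2,2): 3·2+4·2=14≤18, 4·2+1·2=10≤10, objective 18.
(p,q)=(2,1): 3·2+4·1=10≤18, 4·2+1·1=9≤10, objective 15.
(p,q)=(1,3): 3·1+4·3=15≤18, 4·1+1·3=7≤10, objective 15.
No feasible integer point exceeds 18.

18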